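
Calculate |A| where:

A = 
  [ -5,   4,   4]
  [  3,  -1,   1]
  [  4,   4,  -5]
135

Cofactor expansion along row 1:
det(A) = (-5)·((-1)(-5) - (1)(4)) - (4)·((3)(-5) - (1)(4)) + (4)·((3)(4) - (-1)(4))
  = (-5)(1) - (4)(-19) + (4)(16)
  = 135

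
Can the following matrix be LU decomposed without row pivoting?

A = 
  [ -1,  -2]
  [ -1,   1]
Yes.
A[1,1] = -1 ≠ 0, so Gaussian elimination proceeds without a row swap: multiplier ℓ₂₁ = (-1)/(-1) = 1, and U[2,2] = 1 - (1)(-2) = 3.
L = 
  [  1,   0]
  [  1,   1]
U = 
  [ -1,  -2]
  [  0,   3]
Check row 2 of LU: [(1)(-1), (1)(-2) + 3] = [-1, 1] = row 2 of A ✓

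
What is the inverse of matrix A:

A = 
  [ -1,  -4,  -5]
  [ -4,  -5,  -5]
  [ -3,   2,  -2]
det(A) = (-1)·((-5)(-2) - (-5)(2)) - (-4)·((-4)(-2) - (-5)(-3)) + (-5)·((-4)(2) - (-5)(-3))
  = (-1)(20) - (-4)(-7) + (-5)(-23)
  = 67
det(A) = 67 ≠ 0, so A is invertible.

Cofactors Cᵢⱼ = (-1)ⁱ⁺ʲ·Mᵢⱼ:
C = 
  [ 20,   7, -23]
  [-18, -13,  14]
  [ -5,  15, -11]

adj(A) = Cᵀ:
adj(A) = 
  [ 20, -18,  -5]
  [  7, -13,  15]
  [-23,  14, -11]

A⁻¹ = (1/67) · adj(A):
A⁻¹ = 
  [ 20/67, -18/67,  -5/67]
  [  7/67, -13/67,  15/67]
  [-23/67,  14/67, -11/67]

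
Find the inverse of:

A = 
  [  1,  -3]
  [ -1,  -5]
det(A) = (1)(-5) - (-3)(-1) = -8
For a 2×2 matrix, A⁻¹ = (1/det(A)) · [[d, -b], [-c, a]]
    = (-1/8) · [[-5, 3], [1, 1]]

A⁻¹ = 
  [ 5/8, -3/8]
  [-1/8, -1/8]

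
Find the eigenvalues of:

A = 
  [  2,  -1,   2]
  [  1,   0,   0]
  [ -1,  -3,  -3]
Characteristic polynomial: det(λI - A) = λ³ + λ² - 3λ + 9
Testing integer divisors of the constant term: p(-3) = 0, so (λ + 3) is a factor:
p(λ) = (λ + 3)(λ² - 2λ + 3)
λ² - 2λ + 3 = 0  ⇒  λ = (2 ± √((-2)² - 4·(3)))/2 = (2 ± √(-8))/2
  = 1 + i√2,  1 - i√2

λ = -3, 1 + i√2, 1 - i√2  (≈ -3, 1 + 1.414i, 1 - 1.414i)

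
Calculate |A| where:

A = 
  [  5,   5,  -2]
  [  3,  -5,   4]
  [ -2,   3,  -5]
102

Cofactor expansion along row 1:
det(A) = (5)·((-5)(-5) - (4)(3)) - (5)·((3)(-5) - (4)(-2)) + (-2)·((3)(3) - (-5)(-2))
  = (5)(13) - (5)(-7) + (-2)(-1)
  = 102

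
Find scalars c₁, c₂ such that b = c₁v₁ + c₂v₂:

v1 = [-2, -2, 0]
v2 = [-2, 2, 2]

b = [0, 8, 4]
c1 = -2, c2 = 2

b = -2·v1 + 2·v2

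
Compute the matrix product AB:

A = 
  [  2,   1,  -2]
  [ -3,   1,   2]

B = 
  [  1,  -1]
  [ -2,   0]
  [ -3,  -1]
AB = 
  [  6,   0]
  [-11,   1]

A is 2×3 and B is 3×2, so AB is 2×2. Each entry is (row of A)·(column of B):
AB[1,1] = (2)(1) + (1)(-2) + (-2)(-3) = 6
AB[1,2] = (2)(-1) + (1)(0) + (-2)(-1) = 0
AB[2,1] = (-3)(1) + (1)(-2) + (2)(-3) = -11
AB[2,2] = (-3)(-1) + (1)(0) + (2)(-1) = 1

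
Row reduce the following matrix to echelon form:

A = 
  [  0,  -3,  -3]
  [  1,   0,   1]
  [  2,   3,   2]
Row operations:
Swap R1 ↔ R2
R3 → R3 - (2)·R1
R3 → R3 + (1)·R2

Resulting echelon form:
REF = 
  [  1,   0,   1]
  [  0,  -3,  -3]
  [  0,   0,  -3]

Rank = 3 (number of non-zero pivot rows).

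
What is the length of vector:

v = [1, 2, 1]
2.449

||v||₂ = √((1)² + (2)² + (1)²) = √6 = 2.449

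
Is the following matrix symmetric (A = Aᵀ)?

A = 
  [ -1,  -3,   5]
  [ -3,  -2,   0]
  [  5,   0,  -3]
Yes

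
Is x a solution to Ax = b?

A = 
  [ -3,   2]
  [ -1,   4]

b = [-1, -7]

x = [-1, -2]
Yes

Ax = [-1, -7] = b ✓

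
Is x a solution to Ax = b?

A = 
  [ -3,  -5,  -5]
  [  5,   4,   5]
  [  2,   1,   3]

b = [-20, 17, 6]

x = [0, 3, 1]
Yes

Ax = [-20, 17, 6] = b ✓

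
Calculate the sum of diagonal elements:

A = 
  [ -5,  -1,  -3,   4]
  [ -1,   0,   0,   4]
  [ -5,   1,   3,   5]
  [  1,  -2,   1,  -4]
-6

tr(A) = -5 + 0 + 3 + -4 = -6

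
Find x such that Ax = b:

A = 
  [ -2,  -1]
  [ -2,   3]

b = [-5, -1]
x = [2, 1]

Row reduce the augmented matrix [A|b]:
R2 → R2 - (1)·R1
REF = 
  [ -2,  -1,  -5]
  [  0,   4,   4]

Back-substitution:
x₂ = 4 / 4 = 1
x₁ = (-5 - (-1)(1)) / (-2) = 2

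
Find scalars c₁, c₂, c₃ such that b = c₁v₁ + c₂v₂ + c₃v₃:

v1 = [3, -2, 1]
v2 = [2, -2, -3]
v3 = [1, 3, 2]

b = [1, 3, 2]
c1 = 0, c2 = 0, c3 = 1

b = 0·v1 + 0·v2 + 1·v3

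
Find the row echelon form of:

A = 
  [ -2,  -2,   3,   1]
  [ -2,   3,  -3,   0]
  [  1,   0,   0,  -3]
Row operations:
R2 → R2 - (1)·R1
R3 → R3 + (1/2)·R1
R3 → R3 + (1/5)·R2

Resulting echelon form:
REF = 
  [    -2,     -2,      3,      1]
  [     0,      5,     -6,     -1]
  [     0,      0,   3/10, -27/10]

Rank = 3 (number of non-zero pivot rows).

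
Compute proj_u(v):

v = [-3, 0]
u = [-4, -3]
proj_u(v) = [-48/25, -36/25]

v·u = (-3)(-4) + (0)(-3) = 12
u·u = (-4)² + (-3)² = 25
proj_u(v) = (v·u / u·u) × u = (12/25) × u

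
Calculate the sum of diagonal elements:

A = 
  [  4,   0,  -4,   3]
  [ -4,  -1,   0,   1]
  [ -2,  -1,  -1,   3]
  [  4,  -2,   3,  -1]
1

tr(A) = 4 + -1 + -1 + -1 = 1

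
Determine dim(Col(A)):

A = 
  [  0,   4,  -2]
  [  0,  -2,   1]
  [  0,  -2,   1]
Row reduce:
R2 → R2 + (1/2)·R1
R3 → R3 + (1/2)·R1
REF = 
  [  0,   4,  -2]
  [  0,   0,   0]
  [  0,   0,   0]
Pivot columns: 2 → 1 pivot.
dim(Col(A)) = number of pivot columns = 1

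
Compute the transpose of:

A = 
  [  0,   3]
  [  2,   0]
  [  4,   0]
Aᵀ = 
  [  0,   2,   4]
  [  3,   0,   0]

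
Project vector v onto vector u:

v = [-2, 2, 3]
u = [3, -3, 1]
v·u = (-2)(3) + (2)(-3) + (3)(1) = -9
u·u = (3)² + (-3)² + (1)² = 19
proj_u(v) = (v·u / u·u) × u = (-9/19) × u

proj_u(v) = [-27/19, 27/19, -9/19]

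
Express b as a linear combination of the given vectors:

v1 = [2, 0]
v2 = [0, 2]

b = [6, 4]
c1 = 3, c2 = 2

b = 3·v1 + 2·v2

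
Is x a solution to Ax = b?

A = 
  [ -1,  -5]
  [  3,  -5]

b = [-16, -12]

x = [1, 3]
Yes

Ax = [-16, -12] = b ✓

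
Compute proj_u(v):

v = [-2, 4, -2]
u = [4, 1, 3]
proj_u(v) = [-20/13, -5/13, -15/13]

v·u = (-2)(4) + (4)(1) + (-2)(3) = -10
u·u = (4)² + (1)² + (3)² = 26
proj_u(v) = (v·u / u·u) × u = (-10/26) × u = (-5/13) × u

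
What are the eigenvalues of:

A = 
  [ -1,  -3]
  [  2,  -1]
λ = -1 + i√6, -1 - i√6  (≈ -1 + 2.449i, -1 - 2.449i)

tr(A) = -2, det(A) = 7
Characteristic polynomial: λ² - tr(A)λ + det(A) = λ² + 2λ + 7
λ² + 2λ + 7 = 0  ⇒  λ = (-2 ± √((2)² - 4·(7)))/2 = (-2 ± √(-24))/2
  = -1 + i√6,  -1 - i√6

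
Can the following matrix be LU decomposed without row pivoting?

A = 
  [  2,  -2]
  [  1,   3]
Yes.
A[1,1] = 2 ≠ 0, so Gaussian elimination proceeds without a row swap: multiplier ℓ₂₁ = (1)/(2) = 1/2, and U[2,2] = 3 - (1/2)(-2) = 4.
L = 
  [  1,   0]
  [1/2,   1]
U = 
  [  2,  -2]
  [  0,   4]
Check row 2 of LU: [(1/2)(2), (1/2)(-2) + 4] = [1, 3] = row 2 of A ✓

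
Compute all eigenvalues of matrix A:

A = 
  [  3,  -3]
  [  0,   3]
λ = 3, 3

tr(A) = 6, det(A) = 9
Characteristic polynomial: λ² - tr(A)λ + det(A) = λ² - 6λ + 9
λ² - 6λ + 9 = (λ - 3)²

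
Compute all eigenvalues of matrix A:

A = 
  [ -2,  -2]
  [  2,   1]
λ = (-1 + i√7)/2, (-1 - i√7)/2  (≈ -0.5 + 1.323i, -0.5 - 1.323i)

tr(A) = -1, det(A) = 2
Characteristic polynomial: λ² - tr(A)λ + det(A) = λ² + λ + 2
λ² + λ + 2 = 0  ⇒  λ = (-1 ± √((1)² - 4·(2)))/2 = (-1 ± √(-7))/2
  = (-1 + i√7)/2,  (-1 - i√7)/2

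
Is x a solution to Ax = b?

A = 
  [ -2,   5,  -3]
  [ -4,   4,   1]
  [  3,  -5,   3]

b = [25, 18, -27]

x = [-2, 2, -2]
No

Ax = [20, 14, -22] ≠ b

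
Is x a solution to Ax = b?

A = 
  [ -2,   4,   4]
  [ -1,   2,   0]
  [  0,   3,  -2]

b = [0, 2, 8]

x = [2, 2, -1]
Yes

Ax = [0, 2, 8] = b ✓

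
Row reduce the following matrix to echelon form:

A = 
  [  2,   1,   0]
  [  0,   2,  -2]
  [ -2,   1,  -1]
Row operations:
R3 → R3 + (1)·R1
R3 → R3 - (1)·R2

Resulting echelon form:
REF = 
  [  2,   1,   0]
  [  0,   2,  -2]
  [  0,   0,   1]

Rank = 3 (number of non-zero pivot rows).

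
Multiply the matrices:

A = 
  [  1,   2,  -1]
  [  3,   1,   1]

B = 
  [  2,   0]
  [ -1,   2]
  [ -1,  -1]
A is 2×3 and B is 3×2, so AB is 2×2. Each entry is (row of A)·(column of B):
AB[1,1] = (1)(2) + (2)(-1) + (-1)(-1) = 1
AB[1,2] = (1)(0) + (2)(2) + (-1)(-1) = 5
AB[2,1] = (3)(2) + (1)(-1) + (1)(-1) = 4
AB[2,2] = (3)(0) + (1)(2) + (1)(-1) = 1

AB = 
  [  1,   5]
  [  4,   1]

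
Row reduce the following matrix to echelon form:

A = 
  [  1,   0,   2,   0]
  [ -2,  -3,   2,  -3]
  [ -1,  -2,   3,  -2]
Row operations:
R2 → R2 + (2)·R1
R3 → R3 + (1)·R1
R3 → R3 - (2/3)·R2

Resulting echelon form:
REF = 
  [  1,   0,   2,   0]
  [  0,  -3,   6,  -3]
  [  0,   0,   1,   0]

Rank = 3 (number of non-zero pivot rows).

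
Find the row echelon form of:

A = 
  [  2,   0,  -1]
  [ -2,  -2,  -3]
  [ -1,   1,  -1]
Row operations:
R2 → R2 + (1)·R1
R3 → R3 + (1/2)·R1
R3 → R3 + (1/2)·R2

Resulting echelon form:
REF = 
  [   2,    0,   -1]
  [   0,   -2,   -4]
  [   0,    0, -7/2]

Rank = 3 (number of non-zero pivot rows).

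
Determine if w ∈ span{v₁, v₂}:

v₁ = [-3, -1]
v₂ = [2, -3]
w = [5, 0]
Yes

Form the augmented matrix and row-reduce:
[v₁|v₂|w] = 
  [ -3,   2,   5]
  [ -1,  -3,   0]
R2 → R2 - (1/3)·R1
REF = 
  [   -3,     2,     5]
  [    0, -11/3,  -5/3]

No row of the form [0 0 | nonzero], so the system is consistent. Back-substitution gives c₁ = -15/11, c₂ = 5/11: w = (-15/11)·v₁ + (5/11)·v₂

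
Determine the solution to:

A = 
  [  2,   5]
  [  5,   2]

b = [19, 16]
x = [2, 3]

Row reduce the augmented matrix [A|b]:
R2 → R2 - (5/2)·R1
REF = 
  [    2,     5,    19]
  [    0, -21/2, -63/2]

Back-substitution:
x₂ = (-63/2) / (-21/2) = 3
x₁ = (19 - (5)(3)) / 2 = 2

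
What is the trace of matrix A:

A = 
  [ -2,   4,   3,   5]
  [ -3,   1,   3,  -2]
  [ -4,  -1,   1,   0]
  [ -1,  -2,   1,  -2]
-2

tr(A) = -2 + 1 + 1 + -2 = -2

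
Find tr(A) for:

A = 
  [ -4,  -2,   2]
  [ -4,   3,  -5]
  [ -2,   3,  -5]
-6

tr(A) = -4 + 3 + -5 = -6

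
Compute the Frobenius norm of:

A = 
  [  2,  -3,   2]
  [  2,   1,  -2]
||A||_F = 5.099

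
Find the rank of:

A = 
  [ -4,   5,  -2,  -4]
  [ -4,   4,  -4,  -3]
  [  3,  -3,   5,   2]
rank(A) = 3

Row reduce:
R2 → R2 - (1)·R1
R3 → R3 + (3/4)·R1
R3 → R3 + (3/4)·R2
REF = 
  [  -4,    5,   -2,   -4]
  [   0,   -1,   -2,    1]
  [   0,    0,    2, -1/4]
Pivot columns: 1, 2, 3 → 3 pivots.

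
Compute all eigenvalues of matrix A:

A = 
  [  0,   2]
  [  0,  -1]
tr(A) = -1, det(A) = 0
Characteristic polynomial: λ² - tr(A)λ + det(A) = λ² + λ
λ² + λ = λ(λ + 1)

λ = 0, -1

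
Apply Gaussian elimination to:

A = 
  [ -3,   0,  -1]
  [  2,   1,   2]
Row operations:
R2 → R2 + (2/3)·R1

Resulting echelon form:
REF = 
  [ -3,   0,  -1]
  [  0,   1, 4/3]

Rank = 2 (number of non-zero pivot rows).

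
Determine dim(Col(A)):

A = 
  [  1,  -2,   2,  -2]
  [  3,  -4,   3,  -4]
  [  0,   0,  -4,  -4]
dim(Col(A)) = 3

Row reduce:
R2 → R2 - (3)·R1
REF = 
  [  1,  -2,   2,  -2]
  [  0,   2,  -3,   2]
  [  0,   0,  -4,  -4]
Pivot columns: 1, 2, 3 → 3 pivots.
dim(Col(A)) = number of pivot columns = 3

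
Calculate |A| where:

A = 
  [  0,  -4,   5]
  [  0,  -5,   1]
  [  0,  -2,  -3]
0

Cofactor expansion along row 1:
det(A) = (0)·((-5)(-3) - (1)(-2)) - (-4)·((0)(-3) - (1)(0)) + (5)·((0)(-2) - (-5)(0))
  = (0)(17) - (-4)(0) + (5)(0)
  = 0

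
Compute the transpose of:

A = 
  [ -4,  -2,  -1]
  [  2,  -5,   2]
Aᵀ = 
  [ -4,   2]
  [ -2,  -5]
  [ -1,   2]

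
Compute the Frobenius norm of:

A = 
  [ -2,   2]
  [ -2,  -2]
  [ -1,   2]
||A||_F = 4.583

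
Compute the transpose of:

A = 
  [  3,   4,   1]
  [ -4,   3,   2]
Aᵀ = 
  [  3,  -4]
  [  4,   3]
  [  1,   2]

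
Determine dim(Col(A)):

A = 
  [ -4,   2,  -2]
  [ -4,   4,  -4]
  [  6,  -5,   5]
dim(Col(A)) = 2

Row reduce:
R2 → R2 - (1)·R1
R3 → R3 + (3/2)·R1
R3 → R3 + (1)·R2
REF = 
  [ -4,   2,  -2]
  [  0,   2,  -2]
  [  0,   0,   0]
Pivot columns: 1, 2 → 2 pivots.
dim(Col(A)) = number of pivot columns = 2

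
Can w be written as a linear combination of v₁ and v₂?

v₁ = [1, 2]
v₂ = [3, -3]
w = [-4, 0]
Yes

Form the augmented matrix and row-reduce:
[v₁|v₂|w] = 
  [  1,   3,  -4]
  [  2,  -3,   0]
R2 → R2 - (2)·R1
REF = 
  [  1,   3,  -4]
  [  0,  -9,   8]

No row of the form [0 0 | nonzero], so the system is consistent. Back-substitution gives c₁ = -4/3, c₂ = -8/9: w = (-4/3)·v₁ + (-8/9)·v₂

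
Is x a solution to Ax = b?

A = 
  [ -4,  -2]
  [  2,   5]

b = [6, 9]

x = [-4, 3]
No

Ax = [10, 7] ≠ b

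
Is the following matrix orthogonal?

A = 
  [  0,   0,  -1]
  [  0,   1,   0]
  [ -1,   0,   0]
Yes

AᵀA = 
  [  1,   0,   0]
  [  0,   1,   0]
  [  0,   0,   1]
= I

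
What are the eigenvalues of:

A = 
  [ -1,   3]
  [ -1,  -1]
tr(A) = -2, det(A) = 4
Characteristic polynomial: λ² - tr(A)λ + det(A) = λ² + 2λ + 4
λ² + 2λ + 4 = 0  ⇒  λ = (-2 ± √((2)² - 4·(4)))/2 = (-2 ± √(-12))/2
  = -1 + i√3,  -1 - i√3

λ = -1 + i√3, -1 - i√3  (≈ -1 + 1.732i, -1 - 1.732i)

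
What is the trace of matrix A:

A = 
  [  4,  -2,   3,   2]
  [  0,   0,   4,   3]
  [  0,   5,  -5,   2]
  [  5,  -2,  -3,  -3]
-4

tr(A) = 4 + 0 + -5 + -3 = -4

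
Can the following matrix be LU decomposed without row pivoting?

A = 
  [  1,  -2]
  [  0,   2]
Yes.
A[1,1] = 1 ≠ 0, so Gaussian elimination proceeds without a row swap: multiplier ℓ₂₁ = (0)/(1) = 0, and U[2,2] = 2 - (0)(-2) = 2.
L = 
  [  1,   0]
  [  0,   1]
U = 
  [  1,  -2]
  [  0,   2]
Check row 2 of LU: [(0)(1), (0)(-2) + 2] = [0, 2] = row 2 of A ✓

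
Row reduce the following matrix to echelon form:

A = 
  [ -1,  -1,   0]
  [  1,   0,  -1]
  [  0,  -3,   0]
Row operations:
R2 → R2 + (1)·R1
R3 → R3 - (3)·R2

Resulting echelon form:
REF = 
  [ -1,  -1,   0]
  [  0,  -1,  -1]
  [  0,   0,   3]

Rank = 3 (number of non-zero pivot rows).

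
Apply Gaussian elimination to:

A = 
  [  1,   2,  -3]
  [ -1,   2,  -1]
Row operations:
R2 → R2 + (1)·R1

Resulting echelon form:
REF = 
  [  1,   2,  -3]
  [  0,   4,  -4]

Rank = 2 (number of non-zero pivot rows).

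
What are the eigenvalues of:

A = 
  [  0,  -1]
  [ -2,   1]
λ = 2, -1

tr(A) = 1, det(A) = -2
Characteristic polynomial: λ² - tr(A)λ + det(A) = λ² - λ - 2
λ² - λ - 2 = (λ + 1)(λ - 2)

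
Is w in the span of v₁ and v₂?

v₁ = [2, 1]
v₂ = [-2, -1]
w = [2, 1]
Yes

Form the augmented matrix and row-reduce:
[v₁|v₂|w] = 
  [  2,  -2,   2]
  [  1,  -1,   1]
R2 → R2 - (1/2)·R1
REF = 
  [  2,  -2,   2]
  [  0,   0,   0]

No row of the form [0 0 | nonzero], so the system is consistent. Back-substitution gives c₁ = 1, c₂ = 0: w = (1)·v₁ + (0)·v₂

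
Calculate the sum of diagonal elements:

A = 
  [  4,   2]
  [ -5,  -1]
3

tr(A) = 4 + -1 = 3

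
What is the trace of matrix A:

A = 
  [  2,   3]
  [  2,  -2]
0

tr(A) = 2 + -2 = 0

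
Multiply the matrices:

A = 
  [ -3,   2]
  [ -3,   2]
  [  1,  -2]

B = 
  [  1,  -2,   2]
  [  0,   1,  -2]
AB = 
  [ -3,   8, -10]
  [ -3,   8, -10]
  [  1,  -4,   6]

A is 3×2 and B is 2×3, so AB is 3×3. Each entry is (row of A)·(column of B):
AB[1,1] = (-3)(1) + (2)(0) = -3
AB[1,2] = (-3)(-2) + (2)(1) = 8
AB[1,3] = (-3)(2) + (2)(-2) = -10
AB[2,1] = (-3)(1) + (2)(0) = -3
AB[2,2] = (-3)(-2) + (2)(1) = 8
AB[2,3] = (-3)(2) + (2)(-2) = -10
AB[3,1] = (1)(1) + (-2)(0) = 1
AB[3,2] = (1)(-2) + (-2)(1) = -4
AB[3,3] = (1)(2) + (-2)(-2) = 6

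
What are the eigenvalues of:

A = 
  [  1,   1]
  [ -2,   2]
λ = (3 + i√7)/2, (3 - i√7)/2  (≈ 1.5 + 1.323i, 1.5 - 1.323i)

tr(A) = 3, det(A) = 4
Characteristic polynomial: λ² - tr(A)λ + det(A) = λ² - 3λ + 4
λ² - 3λ + 4 = 0  ⇒  λ = (3 ± √((-3)² - 4·(4)))/2 = (3 ± √(-7))/2
  = (3 + i√7)/2,  (3 - i√7)/2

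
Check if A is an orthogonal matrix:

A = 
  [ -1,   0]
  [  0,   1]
Yes

AᵀA = 
  [  1,   0]
  [  0,   1]
= I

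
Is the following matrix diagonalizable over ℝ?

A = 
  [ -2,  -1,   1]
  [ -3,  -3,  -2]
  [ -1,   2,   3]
No

Characteristic polynomial: det(λI - A) = λ³ + 2λ² - 7λ + 10
By the rational root theorem any rational root is an integer dividing 10; none of those is a root, so p(λ) has no rational roots and hence (being an irreducible cubic) no repeated roots.
Discriminant of the cubic: Δ = -3972
Δ < 0 ⇒ one real eigenvalue and a complex-conjugate pair: λ ≈ -4.22, 1.11 + 1.066i, 1.11 - 1.066i
Has complex eigenvalues (not diagonalizable over ℝ).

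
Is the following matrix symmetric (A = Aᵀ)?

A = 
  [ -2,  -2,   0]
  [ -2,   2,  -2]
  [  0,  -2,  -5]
Yes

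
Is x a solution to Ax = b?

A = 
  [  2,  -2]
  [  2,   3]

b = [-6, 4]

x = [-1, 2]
Yes

Ax = [-6, 4] = b ✓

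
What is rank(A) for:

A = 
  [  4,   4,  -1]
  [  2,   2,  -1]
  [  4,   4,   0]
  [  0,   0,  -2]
Row reduce:
R2 → R2 - (1/2)·R1
R3 → R3 - (1)·R1
R3 → R3 + (2)·R2
R4 → R4 - (4)·R2
REF = 
  [   4,    4,   -1]
  [   0,    0, -1/2]
  [   0,    0,    0]
  [   0,    0,    0]
Pivot columns: 1, 3 → 2 pivots.

rank(A) = 2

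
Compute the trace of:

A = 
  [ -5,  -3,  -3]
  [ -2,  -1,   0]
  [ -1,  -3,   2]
-4

tr(A) = -5 + -1 + 2 = -4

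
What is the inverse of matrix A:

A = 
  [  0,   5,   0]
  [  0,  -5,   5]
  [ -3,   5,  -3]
det(A) = (0)·((-5)(-3) - (5)(5)) - (5)·((0)(-3) - (5)(-3)) + (0)·((0)(5) - (-5)(-3))
  = (0)(-10) - (5)(15) + (0)(-15)
  = -75
det(A) = -75 ≠ 0, so A is invertible.

Cofactors Cᵢⱼ = (-1)ⁱ⁺ʲ·Mᵢⱼ:
C = 
  [-10, -15, -15]
  [ 15,   0, -15]
  [ 25,   0,   0]

adj(A) = Cᵀ:
adj(A) = 
  [-10,  15,  25]
  [-15,   0,   0]
  [-15, -15,   0]

A⁻¹ = (-1/75) · adj(A):
A⁻¹ = 
  [2/15, -1/5, -1/3]
  [ 1/5,    0,    0]
  [ 1/5,  1/5,    0]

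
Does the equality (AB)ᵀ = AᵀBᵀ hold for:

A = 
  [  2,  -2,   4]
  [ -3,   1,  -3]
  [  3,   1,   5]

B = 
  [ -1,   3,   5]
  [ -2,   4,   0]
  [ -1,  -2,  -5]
No

(AB)ᵀ = 
  [ -2,   4, -10]
  [-10,   1,   3]
  [-10,   0, -10]

AᵀBᵀ = 
  [  4, -16, -11]
  [ 10,   8,  -5]
  [ 12, -20, -23]

The two matrices differ, so (AB)ᵀ ≠ AᵀBᵀ in general. The correct identity is (AB)ᵀ = BᵀAᵀ.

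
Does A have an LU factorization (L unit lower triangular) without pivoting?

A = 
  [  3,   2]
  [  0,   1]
Yes.
A[1,1] = 3 ≠ 0, so Gaussian elimination proceeds without a row swap: multiplier ℓ₂₁ = (0)/(3) = 0, and U[2,2] = 1 - (0)(2) = 1.
L = 
  [  1,   0]
  [  0,   1]
U = 
  [  3,   2]
  [  0,   1]
Check row 2 of LU: [(0)(3), (0)(2) + 1] = [0, 1] = row 2 of A ✓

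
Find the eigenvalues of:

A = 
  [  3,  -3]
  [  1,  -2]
tr(A) = 1, det(A) = -3
Characteristic polynomial: λ² - tr(A)λ + det(A) = λ² - λ - 3
λ² - λ - 3 = 0  ⇒  λ = (1 ± √((-1)² - 4·(-3)))/2 = (1 ± √(13))/2
  = (1 + √13)/2,  (1 - √13)/2

λ = (1 + √13)/2, (1 - √13)/2  (≈ 2.303, -1.303)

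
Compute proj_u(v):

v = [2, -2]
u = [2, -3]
v·u = (2)(2) + (-2)(-3) = 10
u·u = (2)² + (-3)² = 13
proj_u(v) = (v·u / u·u) × u = (10/13) × u

proj_u(v) = [20/13, -30/13]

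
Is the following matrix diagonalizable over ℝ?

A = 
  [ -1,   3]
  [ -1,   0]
No

tr(A) = -1, det(A) = 3
Characteristic polynomial: λ² - tr(A)λ + det(A) = λ² + λ + 3
λ² + λ + 3 = 0  ⇒  λ = (-1 ± √((1)² - 4·(3)))/2 = (-1 ± √(-11))/2
  = (-1 + i√11)/2,  (-1 - i√11)/2
Eigenvalues: (-1 + i√11)/2, (-1 - i√11)/2  (≈ -0.5 + 1.658i, -0.5 - 1.658i)
Has complex eigenvalues (not diagonalizable over ℝ).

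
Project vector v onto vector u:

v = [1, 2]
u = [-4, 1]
proj_u(v) = [8/17, -2/17]

v·u = (1)(-4) + (2)(1) = -2
u·u = (-4)² + (1)² = 17
proj_u(v) = (v·u / u·u) × u = (-2/17) × u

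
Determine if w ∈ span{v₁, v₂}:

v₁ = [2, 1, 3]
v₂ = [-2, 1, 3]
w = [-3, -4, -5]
No

Form the augmented matrix and row-reduce:
[v₁|v₂|w] = 
  [  2,  -2,  -3]
  [  1,   1,  -4]
  [  3,   3,  -5]
R2 → R2 - (1/2)·R1
R3 → R3 - (3/2)·R1
R3 → R3 - (3)·R2
REF = 
  [   2,   -2,   -3]
  [   0,    2, -5/2]
  [   0,    0,    7]

Row 3 reads [0 0 | 7], i.e. 0 = 7, so the system is inconsistent and w ∉ span{v₁, v₂}.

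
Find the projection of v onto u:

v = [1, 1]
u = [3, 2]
v·u = (1)(3) + (1)(2) = 5
u·u = (3)² + (2)² = 13
proj_u(v) = (v·u / u·u) × u = (5/13) × u

proj_u(v) = [15/13, 10/13]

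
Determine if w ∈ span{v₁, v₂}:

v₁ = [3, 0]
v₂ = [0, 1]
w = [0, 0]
Yes

Form the augmented matrix and row-reduce:
[v₁|v₂|w] = 
  [  3,   0,   0]
  [  0,   1,   0]
(already in echelon form — no row operations needed)

No row of the form [0 0 | nonzero], so the system is consistent. Back-substitution gives c₁ = 0, c₂ = 0: w = (0)·v₁ + (0)·v₂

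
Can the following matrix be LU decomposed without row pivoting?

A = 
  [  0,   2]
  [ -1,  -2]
No.
A[1,1] = 0 but A[2,1] = -1 ≠ 0. Any LU with L unit lower triangular has (LU)[1,1] = U[1,1] and (LU)[2,1] = L[2,1]·U[1,1]; matching A forces U[1,1] = 0, which then forces (LU)[2,1] = 0 ≠ -1. A row swap (pivoting) is required.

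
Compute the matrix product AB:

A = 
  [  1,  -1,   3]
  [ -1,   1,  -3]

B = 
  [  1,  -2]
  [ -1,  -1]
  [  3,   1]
AB = 
  [ 11,   2]
  [-11,  -2]

A is 2×3 and B is 3×2, so AB is 2×2. Each entry is (row of A)·(column of B):
AB[1,1] = (1)(1) + (-1)(-1) + (3)(3) = 11
AB[1,2] = (1)(-2) + (-1)(-1) + (3)(1) = 2
AB[2,1] = (-1)(1) + (1)(-1) + (-3)(3) = -11
AB[2,2] = (-1)(-2) + (1)(-1) + (-3)(1) = -2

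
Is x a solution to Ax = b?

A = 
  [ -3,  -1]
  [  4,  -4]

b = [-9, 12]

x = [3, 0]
Yes

Ax = [-9, 12] = b ✓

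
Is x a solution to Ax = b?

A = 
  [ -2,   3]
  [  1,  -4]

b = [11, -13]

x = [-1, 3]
Yes

Ax = [11, -13] = b ✓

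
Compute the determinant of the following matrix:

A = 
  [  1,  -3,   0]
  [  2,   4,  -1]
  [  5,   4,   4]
Cofactor expansion along row 1:
det(A) = (1)·((4)(4) - (-1)(4)) - (-3)·((2)(4) - (-1)(5)) + (0)·((2)(4) - (4)(5))
  = (1)(20) - (-3)(13) + (0)(-12)
  = 59

det(A) = 59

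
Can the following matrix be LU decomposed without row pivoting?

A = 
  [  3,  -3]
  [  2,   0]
Yes.
A[1,1] = 3 ≠ 0, so Gaussian elimination proceeds without a row swap: multiplier ℓ₂₁ = (2)/(3) = 2/3, and U[2,2] = 0 - (2/3)(-3) = 2.
L = 
  [  1,   0]
  [2/3,   1]
U = 
  [  3,  -3]
  [  0,   2]
Check row 2 of LU: [(2/3)(3), (2/3)(-3) + 2] = [2, 0] = row 2 of A ✓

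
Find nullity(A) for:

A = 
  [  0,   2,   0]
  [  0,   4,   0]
nullity(A) = 2

Row reduce:
R2 → R2 - (2)·R1
REF = 
  [  0,   2,   0]
  [  0,   0,   0]
Pivot columns: 2 → 1 pivot.
rank(A) = 1, so nullity(A) = 3 - 1 = 2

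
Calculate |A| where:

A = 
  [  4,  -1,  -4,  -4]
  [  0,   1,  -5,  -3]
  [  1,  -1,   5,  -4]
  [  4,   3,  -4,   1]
Cofactor expansion along row 1: det(A) = a₁₁M₁₁ - a₁₂M₁₂ + a₁₃M₁₃ - a₁₄M₁₄

M₁₁ = det[[1, -5, -3]; [-1, 5, -4]; [3, -4, 1]]
  = (1)·((5)(1) - (-4)(-4)) - (-5)·((-1)(1) - (-4)(3)) + (-3)·((-1)(-4) - (5)(3))
  = (1)(-11) - (-5)(11) + (-3)(-11)
  = 77
M₁₂ = det[[0, -5, -3]; [1, 5, -4]; [4, -4, 1]]
  = (0)·((5)(1) - (-4)(-4)) - (-5)·((1)(1) - (-4)(4)) + (-3)·((1)(-4) - (5)(4))
  = (0)(-11) - (-5)(17) + (-3)(-24)
  = 157
M₁₃ = det[[0, 1, -3]; [1, -1, -4]; [4, 3, 1]]
  = (0)·((-1)(1) - (-4)(3)) - (1)·((1)(1) - (-4)(4)) + (-3)·((1)(3) - (-1)(4))
  = (0)(11) - (1)(17) + (-3)(7)
  = -38
M₁₄ = det[[0, 1, -5]; [1, -1, 5]; [4, 3, -4]]
  = (0)·((-1)(-4) - (5)(3)) - (1)·((1)(-4) - (5)(4)) + (-5)·((1)(3) - (-1)(4))
  = (0)(-11) - (1)(-24) + (-5)(7)
  = -11

det(A) = (4)(77) - (-1)(157) + (-4)(-38) - (-4)(-11) = 573

det(A) = 573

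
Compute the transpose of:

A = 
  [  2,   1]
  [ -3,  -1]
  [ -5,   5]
Aᵀ = 
  [  2,  -3,  -5]
  [  1,  -1,   5]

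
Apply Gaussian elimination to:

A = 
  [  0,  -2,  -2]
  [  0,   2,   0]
Row operations:
R2 → R2 + (1)·R1

Resulting echelon form:
REF = 
  [  0,  -2,  -2]
  [  0,   0,  -2]

Rank = 2 (number of non-zero pivot rows).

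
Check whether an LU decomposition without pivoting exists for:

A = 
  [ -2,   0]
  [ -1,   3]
Yes.
A[1,1] = -2 ≠ 0, so Gaussian elimination proceeds without a row swap: multiplier ℓ₂₁ = (-1)/(-2) = 1/2, and U[2,2] = 3 - (1/2)(0) = 3.
L = 
  [  1,   0]
  [1/2,   1]
U = 
  [ -2,   0]
  [  0,   3]
Check row 2 of LU: [(1/2)(-2), (1/2)(0) + 3] = [-1, 3] = row 2 of A ✓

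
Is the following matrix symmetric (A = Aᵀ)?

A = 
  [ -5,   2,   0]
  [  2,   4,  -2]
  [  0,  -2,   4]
Yes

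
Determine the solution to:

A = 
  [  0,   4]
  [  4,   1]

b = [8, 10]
Row reduce the augmented matrix [A|b]:
Swap R1 ↔ R2
REF = 
  [  4,   1,  10]
  [  0,   4,   8]

Back-substitution:
x₂ = 8 / 4 = 2
x₁ = (10 - (1)(2)) / 4 = 2

x = [2, 2]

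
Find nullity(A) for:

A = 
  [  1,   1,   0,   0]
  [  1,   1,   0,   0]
nullity(A) = 3

Row reduce:
R2 → R2 - (1)·R1
REF = 
  [  1,   1,   0,   0]
  [  0,   0,   0,   0]
Pivot columns: 1 → 1 pivot.
rank(A) = 1, so nullity(A) = 4 - 1 = 3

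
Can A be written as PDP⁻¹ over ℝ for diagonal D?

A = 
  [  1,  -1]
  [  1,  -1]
No

tr(A) = 0, det(A) = 0
Characteristic polynomial: λ² - tr(A)λ + det(A) = λ²
λ² = λ²
Eigenvalues: 0, 0
λ=0: alg. mult. = 2, geom. mult. = 2 - rank(A - (0)I) = 2 - 1 = 1
Sum of geometric multiplicities = 1 < n = 2, so there aren't enough independent eigenvectors.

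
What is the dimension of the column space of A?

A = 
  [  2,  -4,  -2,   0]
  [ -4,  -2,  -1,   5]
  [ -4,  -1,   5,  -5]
dim(Col(A)) = 3

Row reduce:
R2 → R2 + (2)·R1
R3 → R3 + (2)·R1
R3 → R3 - (9/10)·R2
REF = 
  [    2,    -4,    -2,     0]
  [    0,   -10,    -5,     5]
  [    0,     0,  11/2, -19/2]
Pivot columns: 1, 2, 3 → 3 pivots.
dim(Col(A)) = number of pivot columns = 3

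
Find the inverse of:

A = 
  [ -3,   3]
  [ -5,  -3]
det(A) = (-3)(-3) - (3)(-5) = 24
For a 2×2 matrix, A⁻¹ = (1/det(A)) · [[d, -b], [-c, a]]
    = (1/24) · [[-3, -3], [5, -3]]

A⁻¹ = 
  [-1/8, -1/8]
  [5/24, -1/8]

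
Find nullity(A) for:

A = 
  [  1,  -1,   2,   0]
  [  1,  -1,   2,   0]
nullity(A) = 3

Row reduce:
R2 → R2 - (1)·R1
REF = 
  [  1,  -1,   2,   0]
  [  0,   0,   0,   0]
Pivot columns: 1 → 1 pivot.
rank(A) = 1, so nullity(A) = 4 - 1 = 3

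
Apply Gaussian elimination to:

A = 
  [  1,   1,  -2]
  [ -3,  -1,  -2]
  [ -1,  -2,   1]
Row operations:
R2 → R2 + (3)·R1
R3 → R3 + (1)·R1
R3 → R3 + (1/2)·R2

Resulting echelon form:
REF = 
  [  1,   1,  -2]
  [  0,   2,  -8]
  [  0,   0,  -5]

Rank = 3 (number of non-zero pivot rows).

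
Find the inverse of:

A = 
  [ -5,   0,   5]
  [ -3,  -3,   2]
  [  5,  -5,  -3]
det(A) = (-5)·((-3)(-3) - (2)(-5)) - (0)·((-3)(-3) - (2)(5)) + (5)·((-3)(-5) - (-3)(5))
  = (-5)(19) - (0)(-1) + (5)(30)
  = 55
det(A) = 55 ≠ 0, so A is invertible.

Cofactors Cᵢⱼ = (-1)ⁱ⁺ʲ·Mᵢⱼ:
C = 
  [ 19,   1,  30]
  [-25, -10, -25]
  [ 15,  -5,  15]

adj(A) = Cᵀ:
adj(A) = 
  [ 19, -25,  15]
  [  1, -10,  -5]
  [ 30, -25,  15]

A⁻¹ = (1/55) · adj(A):
A⁻¹ = 
  [19/55, -5/11,  3/11]
  [ 1/55, -2/11, -1/11]
  [ 6/11, -5/11,  3/11]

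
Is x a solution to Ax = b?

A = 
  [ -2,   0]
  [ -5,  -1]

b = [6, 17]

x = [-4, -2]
No

Ax = [8, 22] ≠ b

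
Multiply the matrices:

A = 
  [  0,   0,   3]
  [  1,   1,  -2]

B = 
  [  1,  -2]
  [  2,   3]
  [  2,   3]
AB = 
  [  6,   9]
  [ -1,  -5]

A is 2×3 and B is 3×2, so AB is 2×2. Each entry is (row of A)·(column of B):
AB[1,1] = (0)(1) + (0)(2) + (3)(2) = 6
AB[1,2] = (0)(-2) + (0)(3) + (3)(3) = 9
AB[2,1] = (1)(1) + (1)(2) + (-2)(2) = -1
AB[2,2] = (1)(-2) + (1)(3) + (-2)(3) = -5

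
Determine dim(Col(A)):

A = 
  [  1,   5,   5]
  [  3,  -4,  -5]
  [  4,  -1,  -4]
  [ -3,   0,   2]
dim(Col(A)) = 3

Row reduce:
R2 → R2 - (3)·R1
R3 → R3 - (4)·R1
R4 → R4 + (3)·R1
R3 → R3 - (21/19)·R2
R4 → R4 + (15/19)·R2
R4 → R4 + (23/36)·R3
REF = 
  [     1,      5,      5]
  [     0,    -19,    -20]
  [     0,      0, -36/19]
  [     0,      0,      0]
Pivot columns: 1, 2, 3 → 3 pivots.
dim(Col(A)) = number of pivot columns = 3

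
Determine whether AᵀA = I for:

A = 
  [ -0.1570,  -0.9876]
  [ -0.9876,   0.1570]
Yes

AᵀA = 
  [  1,   0]
  [  0,   1]
≈ I (equal to I up to the 4-dp rounding of the entries)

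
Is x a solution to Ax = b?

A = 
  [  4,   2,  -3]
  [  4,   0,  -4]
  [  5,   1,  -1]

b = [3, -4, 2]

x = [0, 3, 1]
Yes

Ax = [3, -4, 2] = b ✓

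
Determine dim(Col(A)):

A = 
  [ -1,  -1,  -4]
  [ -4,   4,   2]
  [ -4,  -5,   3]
dim(Col(A)) = 3

Row reduce:
R2 → R2 - (4)·R1
R3 → R3 - (4)·R1
R3 → R3 + (1/8)·R2
REF = 
  [  -1,   -1,   -4]
  [   0,    8,   18]
  [   0,    0, 85/4]
Pivot columns: 1, 2, 3 → 3 pivots.
dim(Col(A)) = number of pivot columns = 3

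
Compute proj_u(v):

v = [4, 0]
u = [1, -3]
v·u = (4)(1) + (0)(-3) = 4
u·u = (1)² + (-3)² = 10
proj_u(v) = (v·u / u·u) × u = (4/10) × u = (2/5) × u

proj_u(v) = [2/5, -6/5]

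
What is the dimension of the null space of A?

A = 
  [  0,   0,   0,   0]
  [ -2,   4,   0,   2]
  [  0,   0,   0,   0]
nullity(A) = 3

Row reduce:
Swap R1 ↔ R2
REF = 
  [ -2,   4,   0,   2]
  [  0,   0,   0,   0]
  [  0,   0,   0,   0]
Pivot columns: 1 → 1 pivot.
rank(A) = 1, so nullity(A) = 4 - 1 = 3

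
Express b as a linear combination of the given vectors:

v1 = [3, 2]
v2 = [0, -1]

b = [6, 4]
c1 = 2, c2 = 0

b = 2·v1 + 0·v2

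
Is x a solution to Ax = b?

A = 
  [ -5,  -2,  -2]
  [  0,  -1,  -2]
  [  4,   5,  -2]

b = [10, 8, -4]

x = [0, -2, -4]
No

Ax = [12, 10, -2] ≠ b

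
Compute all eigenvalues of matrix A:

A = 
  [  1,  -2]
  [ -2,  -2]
tr(A) = -1, det(A) = -6
Characteristic polynomial: λ² - tr(A)λ + det(A) = λ² + λ - 6
λ² + λ - 6 = (λ + 3)(λ - 2)

λ = 2, -3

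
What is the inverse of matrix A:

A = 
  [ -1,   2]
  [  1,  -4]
det(A) = (-1)(-4) - (2)(1) = 2
For a 2×2 matrix, A⁻¹ = (1/det(A)) · [[d, -b], [-c, a]]
    = (1/2) · [[-4, -2], [-1, -1]]

A⁻¹ = 
  [  -2,   -1]
  [-1/2, -1/2]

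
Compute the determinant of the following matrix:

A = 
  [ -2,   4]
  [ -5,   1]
18

For a 2×2 matrix, det = ad - bc = (-2)(1) - (4)(-5) = 18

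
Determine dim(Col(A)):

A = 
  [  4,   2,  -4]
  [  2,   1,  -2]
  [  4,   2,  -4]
Row reduce:
R2 → R2 - (1/2)·R1
R3 → R3 - (1)·R1
REF = 
  [  4,   2,  -4]
  [  0,   0,   0]
  [  0,   0,   0]
Pivot columns: 1 → 1 pivot.
dim(Col(A)) = number of pivot columns = 1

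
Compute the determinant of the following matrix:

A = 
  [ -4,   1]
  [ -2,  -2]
10

For a 2×2 matrix, det = ad - bc = (-4)(-2) - (1)(-2) = 10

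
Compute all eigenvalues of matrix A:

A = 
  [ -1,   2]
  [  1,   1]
λ = √3, -√3  (≈ 1.732, -1.732)

tr(A) = 0, det(A) = -3
Characteristic polynomial: λ² - tr(A)λ + det(A) = λ² - 3
λ² - 3 = 0  ⇒  λ = (0 ± √((0)² - 4·(-3)))/2 = (0 ± √(12))/2
  = √3,  -√3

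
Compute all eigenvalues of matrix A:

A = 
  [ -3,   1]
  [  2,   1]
λ = -1 + √6, -1 - √6  (≈ 1.449, -3.449)

tr(A) = -2, det(A) = -5
Characteristic polynomial: λ² - tr(A)λ + det(A) = λ² + 2λ - 5
λ² + 2λ - 5 = 0  ⇒  λ = (-2 ± √((2)² - 4·(-5)))/2 = (-2 ± √(24))/2
  = -1 + √6,  -1 - √6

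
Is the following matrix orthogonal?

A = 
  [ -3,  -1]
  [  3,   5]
No

AᵀA = 
  [ 18,  18]
  [ 18,  26]
≠ I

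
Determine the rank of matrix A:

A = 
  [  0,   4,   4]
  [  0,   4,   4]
Row reduce:
R2 → R2 - (1)·R1
REF = 
  [  0,   4,   4]
  [  0,   0,   0]
Pivot columns: 2 → 1 pivot.

rank(A) = 1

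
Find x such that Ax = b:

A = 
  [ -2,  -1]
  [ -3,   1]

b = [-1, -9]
x = [2, -3]

Row reduce the augmented matrix [A|b]:
R2 → R2 - (3/2)·R1
REF = 
  [   -2,    -1,    -1]
  [    0,   5/2, -15/2]

Back-substitution:
x₂ = (-15/2) / (5/2) = -3
x₁ = (-1 - (-1)(-3)) / (-2) = 2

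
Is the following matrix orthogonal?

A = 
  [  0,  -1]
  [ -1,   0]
Yes

AᵀA = 
  [  1,   0]
  [  0,   1]
= I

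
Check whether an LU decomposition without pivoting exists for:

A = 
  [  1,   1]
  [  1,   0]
Yes.
A[1,1] = 1 ≠ 0, so Gaussian elimination proceeds without a row swap: multiplier ℓ₂₁ = (1)/(1) = 1, and U[2,2] = 0 - (1)(1) = -1.
L = 
  [  1,   0]
  [  1,   1]
U = 
  [  1,   1]
  [  0,  -1]
Check row 2 of LU: [(1)(1), (1)(1) + (-1)] = [1, 0] = row 2 of A ✓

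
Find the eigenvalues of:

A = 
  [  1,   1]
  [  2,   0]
tr(A) = 1, det(A) = -2
Characteristic polynomial: λ² - tr(A)λ + det(A) = λ² - λ - 2
λ² - λ - 2 = (λ + 1)(λ - 2)

λ = 2, -1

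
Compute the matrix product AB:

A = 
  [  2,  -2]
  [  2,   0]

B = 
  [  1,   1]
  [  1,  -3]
A is 2×2 and B is 2×2, so AB is 2×2. Each entry is (row of A)·(column of B):
AB[1,1] = (2)(1) + (-2)(1) = 0
AB[1,2] = (2)(1) + (-2)(-3) = 8
AB[2,1] = (2)(1) + (0)(1) = 2
AB[2,2] = (2)(1) + (0)(-3) = 2

AB = 
  [  0,   8]
  [  2,   2]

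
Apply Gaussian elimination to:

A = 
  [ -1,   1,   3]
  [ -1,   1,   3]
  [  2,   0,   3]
Row operations:
R2 → R2 - (1)·R1
R3 → R3 + (2)·R1
Swap R2 ↔ R3

Resulting echelon form:
REF = 
  [ -1,   1,   3]
  [  0,   2,   9]
  [  0,   0,   0]

Rank = 2 (number of non-zero pivot rows).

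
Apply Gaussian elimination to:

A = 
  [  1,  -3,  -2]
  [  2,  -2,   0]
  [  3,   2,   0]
Row operations:
R2 → R2 - (2)·R1
R3 → R3 - (3)·R1
R3 → R3 - (11/4)·R2

Resulting echelon form:
REF = 
  [  1,  -3,  -2]
  [  0,   4,   4]
  [  0,   0,  -5]

Rank = 3 (number of non-zero pivot rows).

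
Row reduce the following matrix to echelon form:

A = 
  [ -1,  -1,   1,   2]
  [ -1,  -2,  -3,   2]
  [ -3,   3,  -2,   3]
Row operations:
R2 → R2 - (1)·R1
R3 → R3 - (3)·R1
R3 → R3 + (6)·R2

Resulting echelon form:
REF = 
  [ -1,  -1,   1,   2]
  [  0,  -1,  -4,   0]
  [  0,   0, -29,  -3]

Rank = 3 (number of non-zero pivot rows).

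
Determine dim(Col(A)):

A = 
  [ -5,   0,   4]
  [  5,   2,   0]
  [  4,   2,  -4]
dim(Col(A)) = 3

Row reduce:
R2 → R2 + (1)·R1
R3 → R3 + (4/5)·R1
R3 → R3 - (1)·R2
REF = 
  [   -5,     0,     4]
  [    0,     2,     4]
  [    0,     0, -24/5]
Pivot columns: 1, 2, 3 → 3 pivots.
dim(Col(A)) = number of pivot columns = 3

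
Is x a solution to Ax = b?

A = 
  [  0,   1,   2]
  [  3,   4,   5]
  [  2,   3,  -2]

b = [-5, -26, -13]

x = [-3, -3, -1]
Yes

Ax = [-5, -26, -13] = b ✓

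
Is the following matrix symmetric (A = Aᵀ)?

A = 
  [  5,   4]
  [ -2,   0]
No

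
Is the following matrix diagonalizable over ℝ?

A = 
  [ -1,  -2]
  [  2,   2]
No

tr(A) = 1, det(A) = 2
Characteristic polynomial: λ² - tr(A)λ + det(A) = λ² - λ + 2
λ² - λ + 2 = 0  ⇒  λ = (1 ± √((-1)² - 4·(2)))/2 = (1 ± √(-7))/2
  = (1 + i√7)/2,  (1 - i√7)/2
Eigenvalues: (1 + i√7)/2, (1 - i√7)/2  (≈ 0.5 + 1.323i, 0.5 - 1.323i)
Has complex eigenvalues (not diagonalizable over ℝ).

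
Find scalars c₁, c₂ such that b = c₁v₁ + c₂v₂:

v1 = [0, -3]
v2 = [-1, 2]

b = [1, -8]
c1 = 2, c2 = -1

b = 2·v1 + -1·v2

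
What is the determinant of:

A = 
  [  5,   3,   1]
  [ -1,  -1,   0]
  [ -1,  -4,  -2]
7

Cofactor expansion along row 1:
det(A) = (5)·((-1)(-2) - (0)(-4)) - (3)·((-1)(-2) - (0)(-1)) + (1)·((-1)(-4) - (-1)(-1))
  = (5)(2) - (3)(2) + (1)(3)
  = 7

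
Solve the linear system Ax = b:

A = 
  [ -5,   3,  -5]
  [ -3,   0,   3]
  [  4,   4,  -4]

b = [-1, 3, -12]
x = [-1, -2, 0]

Row reduce the augmented matrix [A|b]:
R2 → R2 - (3/5)·R1
R3 → R3 + (4/5)·R1
R3 → R3 + (32/9)·R2
REF = 
  [  -5,    3,   -5,   -1]
  [   0, -9/5,    6, 18/5]
  [   0,    0, 40/3,    0]

Back-substitution:
x₃ = 0 / (40/3) = 0
x₂ = (18/5 - (6)(0)) / (-9/5) = -2
x₁ = (-1 - (3)(-2) - (-5)(0)) / (-5) = -1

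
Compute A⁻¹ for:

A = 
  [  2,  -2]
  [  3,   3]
det(A) = (2)(3) - (-2)(3) = 12
For a 2×2 matrix, A⁻¹ = (1/det(A)) · [[d, -b], [-c, a]]
    = (1/12) · [[3, 2], [-3, 2]]

A⁻¹ = 
  [ 1/4,  1/6]
  [-1/4,  1/6]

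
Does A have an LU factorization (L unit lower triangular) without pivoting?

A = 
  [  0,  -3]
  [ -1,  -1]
No.
A[1,1] = 0 but A[2,1] = -1 ≠ 0. Any LU with L unit lower triangular has (LU)[1,1] = U[1,1] and (LU)[2,1] = L[2,1]·U[1,1]; matching A forces U[1,1] = 0, which then forces (LU)[2,1] = 0 ≠ -1. A row swap (pivoting) is required.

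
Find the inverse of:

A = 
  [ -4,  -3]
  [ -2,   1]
det(A) = (-4)(1) - (-3)(-2) = -10
For a 2×2 matrix, A⁻¹ = (1/det(A)) · [[d, -b], [-c, a]]
    = (-1/10) · [[1, 3], [2, -4]]

A⁻¹ = 
  [-1/10, -3/10]
  [ -1/5,   2/5]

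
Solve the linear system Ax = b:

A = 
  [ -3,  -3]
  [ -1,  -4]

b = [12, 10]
x = [-2, -2]

Row reduce the augmented matrix [A|b]:
R2 → R2 - (1/3)·R1
REF = 
  [ -3,  -3,  12]
  [  0,  -3,   6]

Back-substitution:
x₂ = 6 / (-3) = -2
x₁ = (12 - (-3)(-2)) / (-3) = -2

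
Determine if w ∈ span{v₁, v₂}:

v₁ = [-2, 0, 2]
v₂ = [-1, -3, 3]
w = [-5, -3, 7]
Yes

Form the augmented matrix and row-reduce:
[v₁|v₂|w] = 
  [ -2,  -1,  -5]
  [  0,  -3,  -3]
  [  2,   3,   7]
R3 → R3 + (1)·R1
R3 → R3 + (2/3)·R2
REF = 
  [ -2,  -1,  -5]
  [  0,  -3,  -3]
  [  0,   0,   0]

No row of the form [0 0 | nonzero], so the system is consistent. Back-substitution gives c₁ = 2, c₂ = 1: w = (2)·v₁ + (1)·v₂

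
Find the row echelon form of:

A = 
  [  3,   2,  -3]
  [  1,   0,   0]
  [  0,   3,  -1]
Row operations:
R2 → R2 - (1/3)·R1
R3 → R3 + (9/2)·R2

Resulting echelon form:
REF = 
  [   3,    2,   -3]
  [   0, -2/3,    1]
  [   0,    0,  7/2]

Rank = 3 (number of non-zero pivot rows).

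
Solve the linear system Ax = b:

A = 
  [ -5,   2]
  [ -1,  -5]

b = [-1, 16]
x = [-1, -3]

Row reduce the augmented matrix [A|b]:
R2 → R2 - (1/5)·R1
REF = 
  [   -5,     2,    -1]
  [    0, -27/5,  81/5]

Back-substitution:
x₂ = (81/5) / (-27/5) = -3
x₁ = (-1 - (2)(-3)) / (-5) = -1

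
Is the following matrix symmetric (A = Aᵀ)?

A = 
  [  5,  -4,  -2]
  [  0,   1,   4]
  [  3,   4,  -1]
No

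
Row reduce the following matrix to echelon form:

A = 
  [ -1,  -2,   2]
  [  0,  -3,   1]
Row operations:
No row operations needed (already in echelon form).

Resulting echelon form:
REF = 
  [ -1,  -2,   2]
  [  0,  -3,   1]

Rank = 2 (number of non-zero pivot rows).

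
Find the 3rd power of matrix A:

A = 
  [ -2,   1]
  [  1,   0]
A² = A·A:
A²[1,1] = (-2)(-2) + (1)(1) = 5
A²[1,2] = (-2)(1) + (1)(0) = -2
A²[2,1] = (1)(-2) + (0)(1) = -2
A²[2,2] = (1)(1) + (0)(0) = 1
A² = 
  [  5,  -2]
  [ -2,   1]

A^3 = A^2·A:
A^3[1,1] = (5)(-2) + (-2)(1) = -12
A^3[1,2] = (5)(1) + (-2)(0) = 5
A^3[2,1] = (-2)(-2) + (1)(1) = 5
A^3[2,2] = (-2)(1) + (1)(0) = -2
A^3 = 
  [-12,   5]
  [  5,  -2]

Therefore
A^3 = 
  [-12,   5]
  [  5,  -2]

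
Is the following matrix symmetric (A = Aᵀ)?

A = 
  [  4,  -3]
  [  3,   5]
No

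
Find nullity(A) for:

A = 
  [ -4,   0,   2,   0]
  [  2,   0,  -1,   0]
nullity(A) = 3

Row reduce:
R2 → R2 + (1/2)·R1
REF = 
  [ -4,   0,   2,   0]
  [  0,   0,   0,   0]
Pivot columns: 1 → 1 pivot.
rank(A) = 1, so nullity(A) = 4 - 1 = 3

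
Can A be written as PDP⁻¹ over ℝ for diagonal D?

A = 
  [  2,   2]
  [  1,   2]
Yes

tr(A) = 4, det(A) = 2
Characteristic polynomial: λ² - tr(A)λ + det(A) = λ² - 4λ + 2
λ² - 4λ + 2 = 0  ⇒  λ = (4 ± √((-4)² - 4·(2)))/2 = (4 ± √(8))/2
  = 2 + √2,  2 - √2
Eigenvalues: 2 + √2, 2 - √2  (≈ 3.414, 0.5858)
The two irrational eigenvalues are distinct (simple), so each has alg. mult. = geom. mult. = 1.
Sum of geometric multiplicities equals n, so A has n independent eigenvectors.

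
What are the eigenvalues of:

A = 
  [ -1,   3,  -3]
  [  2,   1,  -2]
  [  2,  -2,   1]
λ = -1, 3, -1

Characteristic polynomial: det(λI - A) = λ³ - λ² - 5λ - 3
Testing integer divisors of the constant term: p(-1) = 0, so (λ + 1) is a factor:
p(λ) = (λ + 1)(λ² - 2λ - 3)
λ² - 2λ - 3 = (λ + 1)(λ - 3)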